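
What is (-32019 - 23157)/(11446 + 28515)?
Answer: -55176/39961 ≈ -1.3807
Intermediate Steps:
(-32019 - 23157)/(11446 + 28515) = -55176/39961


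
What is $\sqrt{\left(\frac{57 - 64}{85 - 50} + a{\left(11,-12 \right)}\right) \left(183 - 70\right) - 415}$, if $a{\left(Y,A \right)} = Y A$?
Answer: $\frac{4 i \sqrt{23990}}{5} \approx 123.91 i$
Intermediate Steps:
$a{\left(Y,A \right)} = A Y$
$\sqrt{\left(\frac{57 - 64}{85 - 50} + a{\left(11,-12 \right)}\right) \left(183 - 70\right) - 415} = \sqrt{\left(\frac{57 - 64}{85 - 50} - 132\right) \left(183 - 70\right) - 415} = \sqrt{\left(- \frac{7}{35} - 132\right) 113 - 415} = \sqrt{\left(\left(-7\right) \frac{1}{35} - 132\right) 113 - 415} = \sqrt{\left(- \frac{1}{5} - 132\right) 113 - 415} = \sqrt{\left(- \frac{661}{5}\right) 113 - 415} = \sqrt{- \frac{74693}{5} - 415} = \sqrt{- \frac{76768}{5}} = \frac{4 i \sqrt{23990}}{5}$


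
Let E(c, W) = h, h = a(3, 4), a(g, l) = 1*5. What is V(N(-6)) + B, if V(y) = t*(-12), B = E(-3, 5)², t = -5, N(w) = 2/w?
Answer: 85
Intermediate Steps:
a(g, l) = 5
h = 5
E(c, W) = 5
B = 25 (B = 5² = 25)
V(y) = 60 (V(y) = -5*(-12) = 60)
V(N(-6)) + B = 60 + 25 = 85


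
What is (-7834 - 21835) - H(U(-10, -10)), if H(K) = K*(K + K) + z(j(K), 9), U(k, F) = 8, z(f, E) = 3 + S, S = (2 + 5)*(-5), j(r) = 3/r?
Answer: -29765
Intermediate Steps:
S = -35 (S = 7*(-5) = -35)
z(f, E) = -32 (z(f, E) = 3 - 35 = -32)
H(K) = -32 + 2*K² (H(K) = K*(K + K) - 32 = K*(2*K) - 32 = 2*K² - 32 = -32 + 2*K²)
(-7834 - 21835) - H(U(-10, -10)) = (-7834 - 21835) - (-32 + 2*8²) = -29669 - (-32 + 2*64) = -29669 - (-32 + 128) = -29669 - 1*96 = -29669 - 96 = -29765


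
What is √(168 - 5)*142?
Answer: 142*√163 ≈ 1812.9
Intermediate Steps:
√(168 - 5)*142 = √163*142 = 142*√163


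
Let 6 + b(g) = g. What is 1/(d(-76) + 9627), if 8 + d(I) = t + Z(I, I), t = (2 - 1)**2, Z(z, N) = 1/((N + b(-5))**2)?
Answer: 7569/72813781 ≈ 0.00010395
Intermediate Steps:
b(g) = -6 + g
Z(z, N) = (-11 + N)**(-2) (Z(z, N) = 1/((N + (-6 - 5))**2) = 1/((N - 11)**2) = 1/((-11 + N)**2) = (-11 + N)**(-2))
t = 1 (t = 1**2 = 1)
d(I) = -7 + (-11 + I)**(-2) (d(I) = -8 + (1 + (-11 + I)**(-2)) = -7 + (-11 + I)**(-2))
1/(d(-76) + 9627) = 1/((-7 + (-11 - 76)**(-2)) + 9627) = 1/((-7 + (-87)**(-2)) + 9627) = 1/((-7 + 1/7569) + 9627) = 1/(-52982/7569 + 9627) = 1/(72813781/7569) = 7569/72813781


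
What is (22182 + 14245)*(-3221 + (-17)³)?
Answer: -296297218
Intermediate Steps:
(22182 + 14245)*(-3221 + (-17)³) = 36427*(-3221 - 4913) = 36427*(-8134) = -296297218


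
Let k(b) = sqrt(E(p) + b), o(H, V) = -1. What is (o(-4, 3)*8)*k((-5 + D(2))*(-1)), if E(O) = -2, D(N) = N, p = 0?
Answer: -8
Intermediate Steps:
k(b) = sqrt(-2 + b)
(o(-4, 3)*8)*k((-5 + D(2))*(-1)) = (-1*8)*sqrt(-2 + (-5 + 2)*(-1)) = -8*sqrt(-2 - 3*(-1)) = -8*sqrt(-2 + 3) = -8*sqrt(1) = -8*1 = -8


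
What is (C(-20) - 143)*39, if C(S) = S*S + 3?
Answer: 10140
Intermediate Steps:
C(S) = 3 + S**2 (C(S) = S**2 + 3 = 3 + S**2)
(C(-20) - 143)*39 = ((3 + (-20)**2) - 143)*39 = ((3 + 400) - 143)*39 = (403 - 143)*39 = 260*39 = 10140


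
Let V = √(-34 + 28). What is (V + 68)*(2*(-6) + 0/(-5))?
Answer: -816 - 12*I*√6 ≈ -816.0 - 29.394*I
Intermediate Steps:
V = I*√6 (V = √(-6) = I*√6 ≈ 2.4495*I)
(V + 68)*(2*(-6) + 0/(-5)) = (I*√6 + 68)*(2*(-6) + 0/(-5)) = (68 + I*√6)*(-12 + 0*(-⅕)) = (68 + I*√6)*(-12 + 0) = (68 + I*√6)*(-12) = -816 - 12*I*√6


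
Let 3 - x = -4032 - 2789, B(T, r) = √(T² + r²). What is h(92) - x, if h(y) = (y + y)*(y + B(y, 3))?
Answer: 10104 + 184*√8473 ≈ 27041.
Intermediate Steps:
h(y) = 2*y*(y + √(9 + y²)) (h(y) = (y + y)*(y + √(y² + 3²)) = (2*y)*(y + √(y² + 9)) = (2*y)*(y + √(9 + y²)) = 2*y*(y + √(9 + y²)))
x = 6824 (x = 3 - (-4032 - 2789) = 3 - 1*(-6821) = 3 + 6821 = 6824)
h(92) - x = 2*92*(92 + √(9 + 92²)) - 1*6824 = 2*92*(92 + √(9 + 8464)) - 6824 = 2*92*(92 + √8473) - 6824 = (16928 + 184*√8473) - 6824 = 10104 + 184*√8473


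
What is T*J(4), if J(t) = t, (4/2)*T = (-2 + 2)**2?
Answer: 0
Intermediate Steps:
T = 0 (T = (-2 + 2)**2/2 = (1/2)*0**2 = (1/2)*0 = 0)
T*J(4) = 0*4 = 0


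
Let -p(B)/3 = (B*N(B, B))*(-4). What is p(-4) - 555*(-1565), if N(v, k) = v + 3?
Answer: 868623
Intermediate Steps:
N(v, k) = 3 + v
p(B) = 12*B*(3 + B) (p(B) = -3*B*(3 + B)*(-4) = -(-12)*B*(3 + B) = 12*B*(3 + B))
p(-4) - 555*(-1565) = 12*(-4)*(3 - 4) - 555*(-1565) = 12*(-4)*(-1) + 868575 = 48 + 868575 = 868623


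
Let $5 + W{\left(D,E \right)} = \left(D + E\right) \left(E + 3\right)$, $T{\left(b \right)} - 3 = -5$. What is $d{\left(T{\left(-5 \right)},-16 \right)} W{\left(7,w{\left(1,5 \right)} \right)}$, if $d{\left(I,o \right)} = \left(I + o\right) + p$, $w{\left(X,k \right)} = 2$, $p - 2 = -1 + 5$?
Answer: $-480$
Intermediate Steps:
$p = 6$ ($p = 2 + \left(-1 + 5\right) = 2 + 4 = 6$)
$T{\left(b \right)} = -2$ ($T{\left(b \right)} = 3 - 5 = -2$)
$d{\left(I,o \right)} = 6 + I + o$ ($d{\left(I,o \right)} = \left(I + o\right) + 6 = 6 + I + o$)
$W{\left(D,E \right)} = -5 + \left(3 + E\right) \left(D + E\right)$ ($W{\left(D,E \right)} = -5 + \left(D + E\right) \left(E + 3\right) = -5 + \left(D + E\right) \left(3 + E\right) = -5 + \left(3 + E\right) \left(D + E\right)$)
$d{\left(T{\left(-5 \right)},-16 \right)} W{\left(7,w{\left(1,5 \right)} \right)} = \left(6 - 2 - 16\right) \left(-5 + 2^{2} + 3 \cdot 7 + 3 \cdot 2 + 7 \cdot 2\right) = - 12 \left(-5 + 4 + 21 + 6 + 14\right) = \left(-12\right) 40 = -480$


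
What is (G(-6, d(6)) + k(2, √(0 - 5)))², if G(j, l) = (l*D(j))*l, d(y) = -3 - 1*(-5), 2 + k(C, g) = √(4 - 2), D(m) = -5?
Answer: (-22 + √2)² ≈ 423.77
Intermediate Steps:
k(C, g) = -2 + √2 (k(C, g) = -2 + √(4 - 2) = -2 + √2)
d(y) = 2 (d(y) = -3 + 5 = 2)
G(j, l) = -5*l² (G(j, l) = (l*(-5))*l = (-5*l)*l = -5*l²)
(G(-6, d(6)) + k(2, √(0 - 5)))² = (-5*2² + (-2 + √2))² = (-5*4 + (-2 + √2))² = (-20 + (-2 + √2))² = (-22 + √2)²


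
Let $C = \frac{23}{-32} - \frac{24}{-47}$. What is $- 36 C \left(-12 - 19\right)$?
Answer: $- \frac{87327}{376} \approx -232.25$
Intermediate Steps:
$C = - \frac{313}{1504}$ ($C = 23 \left(- \frac{1}{32}\right) - - \frac{24}{47} = - \frac{23}{32} + \frac{24}{47} = - \frac{313}{1504} \approx -0.20811$)
$- 36 C \left(-12 - 19\right) = \left(-36\right) \left(- \frac{313}{1504}\right) \left(-12 - 19\right) = \frac{2817}{376} \left(-31\right) = - \frac{87327}{376}$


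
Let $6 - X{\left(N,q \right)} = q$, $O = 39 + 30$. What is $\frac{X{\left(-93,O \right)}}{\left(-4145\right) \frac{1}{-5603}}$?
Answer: $- \frac{352989}{4145} \approx -85.16$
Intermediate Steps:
$O = 69$
$X{\left(N,q \right)} = 6 - q$
$\frac{X{\left(-93,O \right)}}{\left(-4145\right) \frac{1}{-5603}} = \frac{6 - 69}{\left(-4145\right) \frac{1}{-5603}} = \frac{6 - 69}{\left(-4145\right) \left(- \frac{1}{5603}\right)} = - \frac{63}{\frac{4145}{5603}} = \left(-63\right) \frac{5603}{4145} = - \frac{352989}{4145}$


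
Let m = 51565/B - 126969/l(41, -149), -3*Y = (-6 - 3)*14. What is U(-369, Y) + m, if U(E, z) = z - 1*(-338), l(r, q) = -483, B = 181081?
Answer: 18750728708/29154041 ≈ 643.16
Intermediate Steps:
Y = 42 (Y = -(-6 - 3)*14/3 = -(-3)*14 = -⅓*(-126) = 42)
U(E, z) = 338 + z (U(E, z) = z + 338 = 338 + z)
m = 7672193128/29154041 (m = 51565/181081 - 126969/(-483) = 51565*(1/181081) - 126969*(-1/483) = 51565/181081 + 42323/161 = 7672193128/29154041 ≈ 263.16)
U(-369, Y) + m = (338 + 42) + 7672193128/29154041 = 380 + 7672193128/29154041 = 18750728708/29154041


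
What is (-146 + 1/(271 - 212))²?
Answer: 74183769/3481 ≈ 21311.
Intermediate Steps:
(-146 + 1/(271 - 212))² = (-146 + 1/59)² = (-8613/59)² = 74183769/3481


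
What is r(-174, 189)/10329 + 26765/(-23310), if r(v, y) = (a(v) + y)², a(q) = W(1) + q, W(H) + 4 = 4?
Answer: -18080729/16051266 ≈ -1.1264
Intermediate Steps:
W(H) = 0 (W(H) = -4 + 4 = 0)
a(q) = q (a(q) = 0 + q = q)
r(v, y) = (v + y)²
r(-174, 189)/10329 + 26765/(-23310) = (-174 + 189)²/10329 + 26765/(-23310) = 15²*(1/10329) + 26765*(-1/23310) = 225*(1/10329) - 5353/4662 = 75/3443 - 5353/4662 = -18080729/16051266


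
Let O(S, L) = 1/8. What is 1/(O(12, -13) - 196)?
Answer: -8/1567 ≈ -0.0051053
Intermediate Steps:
O(S, L) = ⅛
1/(O(12, -13) - 196) = 1/(⅛ - 196) = 1/(-1567/8) = -8/1567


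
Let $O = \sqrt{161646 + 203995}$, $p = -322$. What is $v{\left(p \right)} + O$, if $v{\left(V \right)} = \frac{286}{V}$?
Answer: $- \frac{143}{161} + \sqrt{365641} \approx 603.79$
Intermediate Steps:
$O = \sqrt{365641} \approx 604.68$
$v{\left(p \right)} + O = \frac{286}{-322} + \sqrt{365641} = 286 \left(- \frac{1}{322}\right) + \sqrt{365641} = - \frac{143}{161} + \sqrt{365641}$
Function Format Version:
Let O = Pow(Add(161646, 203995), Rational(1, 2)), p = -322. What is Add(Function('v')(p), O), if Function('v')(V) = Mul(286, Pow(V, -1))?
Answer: Add(Rational(-143, 161), Pow(365641, Rational(1, 2))) ≈ 603.79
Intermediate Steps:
O = Pow(365641, Rational(1, 2)) ≈ 604.68
Add(Function('v')(p), O) = Add(Mul(286, Pow(-322, -1)), Pow(365641, Rational(1, 2))) = Add(Mul(286, Rational(-1, 322)), Pow(365641, Rational(1, 2))) = Add(Rational(-143, 161), Pow(365641, Rational(1, 2)))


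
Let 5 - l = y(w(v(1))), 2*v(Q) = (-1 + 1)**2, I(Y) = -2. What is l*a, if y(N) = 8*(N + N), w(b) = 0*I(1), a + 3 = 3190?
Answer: 15935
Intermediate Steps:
a = 3187 (a = -3 + 3190 = 3187)
v(Q) = 0 (v(Q) = (-1 + 1)**2/2 = (1/2)*0**2 = (1/2)*0 = 0)
w(b) = 0 (w(b) = 0*(-2) = 0)
y(N) = 16*N (y(N) = 8*(2*N) = 16*N)
l = 5 (l = 5 - 16*0 = 5 - 1*0 = 5 + 0 = 5)
l*a = 5*3187 = 15935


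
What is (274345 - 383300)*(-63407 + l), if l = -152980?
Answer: 23576445585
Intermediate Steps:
(274345 - 383300)*(-63407 + l) = (274345 - 383300)*(-63407 - 152980) = -108955*(-216387) = 23576445585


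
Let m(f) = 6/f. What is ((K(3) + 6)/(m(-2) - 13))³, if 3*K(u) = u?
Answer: -343/4096 ≈ -0.083740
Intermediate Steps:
K(u) = u/3
((K(3) + 6)/(m(-2) - 13))³ = (((⅓)*3 + 6)/(6/(-2) - 13))³ = ((1 + 6)/(6*(-½) - 13))³ = (7/(-3 - 13))³ = (7/(-16))³ = (7*(-1/16))³ = (-7/16)³ = -343/4096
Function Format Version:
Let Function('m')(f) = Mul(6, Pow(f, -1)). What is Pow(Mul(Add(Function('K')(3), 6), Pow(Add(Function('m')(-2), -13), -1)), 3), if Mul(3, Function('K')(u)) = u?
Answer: Rational(-343, 4096) ≈ -0.083740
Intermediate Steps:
Function('K')(u) = Mul(Rational(1, 3), u)
Pow(Mul(Add(Function('K')(3), 6), Pow(Add(Function('m')(-2), -13), -1)), 3) = Pow(Mul(Add(Mul(Rational(1, 3), 3), 6), Pow(Add(Mul(6, Pow(-2, -1)), -13), -1)), 3) = Pow(Mul(Add(1, 6), Pow(Add(Mul(6, Rational(-1, 2)), -13), -1)), 3) = Pow(Mul(7, Pow(Add(-3, -13), -1)), 3) = Pow(Mul(7, Pow(-16, -1)), 3) = Pow(Mul(7, Rational(-1, 16)), 3) = Pow(Rational(-7, 16), 3) = Rational(-343, 4096)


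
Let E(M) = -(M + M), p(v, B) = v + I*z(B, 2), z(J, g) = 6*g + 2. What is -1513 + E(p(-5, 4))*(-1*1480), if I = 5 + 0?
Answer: 190887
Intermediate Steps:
I = 5
z(J, g) = 2 + 6*g
p(v, B) = 70 + v (p(v, B) = v + 5*(2 + 6*2) = v + 5*(2 + 12) = v + 5*14 = v + 70 = 70 + v)
E(M) = -2*M
-1513 + E(p(-5, 4))*(-1*1480) = -1513 + (-2*(70 - 5))*(-1*1480) = -1513 - 2*65*(-1480) = -1513 - 130*(-1480) = -1513 + 192400 = 190887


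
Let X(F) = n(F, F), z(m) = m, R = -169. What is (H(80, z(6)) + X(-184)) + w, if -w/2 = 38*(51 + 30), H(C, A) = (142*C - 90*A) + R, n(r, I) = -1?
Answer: 4494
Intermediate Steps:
X(F) = -1
H(C, A) = -169 - 90*A + 142*C (H(C, A) = (142*C - 90*A) - 169 = (-90*A + 142*C) - 169 = -169 - 90*A + 142*C)
w = -6156 (w = -76*(51 + 30) = -76*81 = -2*3078 = -6156)
(H(80, z(6)) + X(-184)) + w = ((-169 - 90*6 + 142*80) - 1) - 6156 = ((-169 - 540 + 11360) - 1) - 6156 = (10651 - 1) - 6156 = 10650 - 6156 = 4494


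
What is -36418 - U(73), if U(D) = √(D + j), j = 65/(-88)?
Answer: -36418 - √139898/44 ≈ -36427.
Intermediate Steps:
j = -65/88 (j = 65*(-1/88) = -65/88 ≈ -0.73864)
U(D) = √(-65/88 + D) (U(D) = √(D - 65/88) = √(-65/88 + D))
-36418 - U(73) = -36418 - √(-1430 + 1936*73)/44 = -36418 - √(-1430 + 141328)/44 = -36418 - √139898/44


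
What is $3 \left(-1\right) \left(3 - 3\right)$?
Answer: $0$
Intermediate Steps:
$3 \left(-1\right) \left(3 - 3\right) = \left(-3\right) 0 = 0$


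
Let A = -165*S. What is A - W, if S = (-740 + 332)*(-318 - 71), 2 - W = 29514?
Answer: -26157968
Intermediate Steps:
W = -29512 (W = 2 - 1*29514 = 2 - 29514 = -29512)
S = 158712 (S = -408*(-389) = 158712)
A = -26187480 (A = -165*158712 = -26187480)
A - W = -26187480 - 1*(-29512) = -26187480 + 29512 = -26157968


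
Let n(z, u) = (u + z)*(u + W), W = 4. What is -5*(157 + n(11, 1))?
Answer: -1085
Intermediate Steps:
n(z, u) = (4 + u)*(u + z) (n(z, u) = (u + z)*(u + 4) = (u + z)*(4 + u) = (4 + u)*(u + z))
-5*(157 + n(11, 1)) = -5*(157 + (1² + 4*1 + 4*11 + 1*11)) = -5*(157 + (1 + 4 + 44 + 11)) = -5*(157 + 60) = -5*217 = -1085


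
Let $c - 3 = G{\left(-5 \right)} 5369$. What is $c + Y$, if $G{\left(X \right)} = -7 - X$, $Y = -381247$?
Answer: $-391982$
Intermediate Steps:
$c = -10735$ ($c = 3 + \left(-7 - -5\right) 5369 = 3 + \left(-7 + 5\right) 5369 = 3 - 10738 = -10735$)
$c + Y = -10735 - 381247 = -391982$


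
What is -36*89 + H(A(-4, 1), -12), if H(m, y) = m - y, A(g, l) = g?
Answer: -3196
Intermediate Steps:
-36*89 + H(A(-4, 1), -12) = -36*89 + (-4 - 1*(-12)) = -3204 + (-4 + 12) = -3204 + 8 = -3196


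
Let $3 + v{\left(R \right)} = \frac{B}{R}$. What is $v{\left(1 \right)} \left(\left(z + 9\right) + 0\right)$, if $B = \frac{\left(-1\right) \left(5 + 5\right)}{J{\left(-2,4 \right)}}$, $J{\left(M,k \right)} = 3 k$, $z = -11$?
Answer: $\frac{23}{3} \approx 7.6667$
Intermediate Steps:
$B = - \frac{5}{6}$ ($B = \frac{\left(-1\right) \left(5 + 5\right)}{3 \cdot 4} = \frac{\left(-1\right) 10}{12} = \left(-10\right) \frac{1}{12} = - \frac{5}{6} \approx -0.83333$)
$v{\left(R \right)} = -3 - \frac{5}{6 R}$
$v{\left(1 \right)} \left(\left(z + 9\right) + 0\right) = \left(-3 - \frac{5}{6 \cdot 1}\right) \left(\left(-11 + 9\right) + 0\right) = \left(-3 - \frac{5}{6}\right) \left(-2 + 0\right) = \left(-3 - \frac{5}{6}\right) \left(-2\right) = \left(- \frac{23}{6}\right) \left(-2\right) = \frac{23}{3}$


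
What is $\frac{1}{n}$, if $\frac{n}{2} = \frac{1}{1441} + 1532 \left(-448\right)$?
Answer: $- \frac{1441}{1978020350} \approx -7.2851 \cdot 10^{-7}$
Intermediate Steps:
$n = - \frac{1978020350}{1441}$ ($n = 2 \left(\frac{1}{1441} + 1532 \left(-448\right)\right) = 2 \left(\frac{1}{1441} - 686336\right) = 2 \left(- \frac{989010175}{1441}\right) = - \frac{1978020350}{1441} \approx -1.3727 \cdot 10^{6}$)
$\frac{1}{n} = \frac{1}{- \frac{1978020350}{1441}} = - \frac{1441}{1978020350}$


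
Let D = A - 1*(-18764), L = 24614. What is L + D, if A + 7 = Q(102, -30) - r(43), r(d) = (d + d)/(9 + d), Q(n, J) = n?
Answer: 1130255/26 ≈ 43471.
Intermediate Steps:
r(d) = 2*d/(9 + d) (r(d) = (2*d)/(9 + d) = 2*d/(9 + d))
A = 2427/26 (A = -7 + (102 - 2*43/(9 + 43)) = -7 + (102 - 2*43/52) = -7 + (102 - 1*43/26) = -7 + (102 - 43/26) = -7 + 2609/26 = 2427/26 ≈ 93.346)
D = 490291/26 (D = 2427/26 - 1*(-18764) = 2427/26 + 18764 = 490291/26 ≈ 18857.)
L + D = 24614 + 490291/26 = 1130255/26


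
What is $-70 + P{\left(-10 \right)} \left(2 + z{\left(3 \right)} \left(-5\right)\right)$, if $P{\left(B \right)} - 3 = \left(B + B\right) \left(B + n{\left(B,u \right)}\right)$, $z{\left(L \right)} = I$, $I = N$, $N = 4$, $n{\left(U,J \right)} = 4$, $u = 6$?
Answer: $-2284$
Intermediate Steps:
$I = 4$
$z{\left(L \right)} = 4$
$P{\left(B \right)} = 3 + 2 B \left(4 + B\right)$ ($P{\left(B \right)} = 3 + \left(B + B\right) \left(B + 4\right) = 3 + 2 B \left(4 + B\right)$)
$-70 + P{\left(-10 \right)} \left(2 + z{\left(3 \right)} \left(-5\right)\right) = -70 + \left(3 + 2 \left(-10\right)^{2} + 8 \left(-10\right)\right) \left(2 + 4 \left(-5\right)\right) = -70 + \left(3 + 2 \cdot 100 - 80\right) \left(2 - 20\right) = -70 + \left(3 + 200 - 80\right) \left(-18\right) = -70 + 123 \left(-18\right) = -70 - 2214 = -2284$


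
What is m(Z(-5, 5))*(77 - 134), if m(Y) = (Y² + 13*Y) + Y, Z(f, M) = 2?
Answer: -1824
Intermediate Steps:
m(Y) = Y² + 14*Y
m(Z(-5, 5))*(77 - 134) = (2*(14 + 2))*(77 - 134) = (2*16)*(-57) = 32*(-57) = -1824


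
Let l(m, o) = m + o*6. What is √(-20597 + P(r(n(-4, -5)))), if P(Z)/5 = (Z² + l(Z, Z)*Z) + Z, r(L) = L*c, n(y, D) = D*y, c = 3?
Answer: √123703 ≈ 351.71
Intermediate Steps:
l(m, o) = m + 6*o
r(L) = 3*L (r(L) = L*3 = 3*L)
P(Z) = 5*Z + 40*Z² (P(Z) = 5*((Z² + (Z + 6*Z)*Z) + Z) = 5*((Z² + (7*Z)*Z) + Z) = 5*((Z² + 7*Z²) + Z) = 5*(8*Z² + Z) = 5*(Z + 8*Z²) = 5*Z + 40*Z²)
√(-20597 + P(r(n(-4, -5)))) = √(-20597 + 5*(3*(-5*(-4)))*(1 + 8*(3*(-5*(-4))))) = √(-20597 + 5*(3*20)*(1 + 8*(3*20))) = √(-20597 + 5*60*(1 + 8*60)) = √(-20597 + 5*60*(1 + 480)) = √(-20597 + 5*60*481) = √(-20597 + 144300) = √123703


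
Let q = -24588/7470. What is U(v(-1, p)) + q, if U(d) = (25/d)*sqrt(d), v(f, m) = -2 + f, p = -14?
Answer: -1366/415 - 25*I*sqrt(3)/3 ≈ -3.2916 - 14.434*I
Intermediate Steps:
q = -1366/415 (q = -24588/7470 = -1*1366/415 = -1366/415 ≈ -3.2916)
U(d) = 25/sqrt(d)
U(v(-1, p)) + q = 25/sqrt(-2 - 1) - 1366/415 = 25/sqrt(-3) - 1366/415 = 25*(-I*sqrt(3)/3) - 1366/415 = -25*I*sqrt(3)/3 - 1366/415 = -1366/415 - 25*I*sqrt(3)/3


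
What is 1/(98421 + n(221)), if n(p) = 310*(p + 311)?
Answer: 1/263341 ≈ 3.7974e-6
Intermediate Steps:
n(p) = 96410 + 310*p (n(p) = 310*(311 + p) = 96410 + 310*p)
1/(98421 + n(221)) = 1/(98421 + (96410 + 310*221)) = 1/(98421 + (96410 + 68510)) = 1/(98421 + 164920) = 1/263341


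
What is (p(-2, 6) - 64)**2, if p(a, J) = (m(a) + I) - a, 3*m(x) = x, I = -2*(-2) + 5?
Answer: 25921/9 ≈ 2880.1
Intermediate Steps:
I = 9 (I = 4 + 5 = 9)
m(x) = x/3
p(a, J) = 9 - 2*a/3 (p(a, J) = (a/3 + 9) - a = (9 + a/3) - a = 9 - 2*a/3)
(p(-2, 6) - 64)**2 = ((9 - 2/3*(-2)) - 64)**2 = ((9 + 4/3) - 64)**2 = (31/3 - 64)**2 = (-161/3)**2 = 25921/9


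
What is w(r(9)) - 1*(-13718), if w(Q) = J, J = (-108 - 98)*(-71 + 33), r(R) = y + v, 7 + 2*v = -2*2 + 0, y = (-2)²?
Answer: 21546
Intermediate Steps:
y = 4
v = -11/2 (v = -7/2 + (-2*2 + 0)/2 = -7/2 + (-4 + 0)/2 = -7/2 + (½)*(-4) = -7/2 - 2 = -11/2 ≈ -5.5000)
r(R) = -3/2 (r(R) = 4 - 11/2 = -3/2)
J = 7828 (J = -206*(-38) = 7828)
w(Q) = 7828
w(r(9)) - 1*(-13718) = 7828 - 1*(-13718) = 7828 + 13718 = 21546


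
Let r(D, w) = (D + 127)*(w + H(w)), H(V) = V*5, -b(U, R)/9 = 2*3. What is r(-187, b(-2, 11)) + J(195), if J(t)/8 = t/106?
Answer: 1031100/53 ≈ 19455.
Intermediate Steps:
b(U, R) = -54 (b(U, R) = -18*3 = -9*6 = -54)
H(V) = 5*V
r(D, w) = 6*w*(127 + D) (r(D, w) = (D + 127)*(w + 5*w) = (127 + D)*(6*w) = 6*w*(127 + D))
J(t) = 4*t/53 (J(t) = 8*(t/106) = 4*t/53)
r(-187, b(-2, 11)) + J(195) = 6*(-54)*(127 - 187) + (4/53)*195 = 6*(-54)*(-60) + 780/53 = 19440 + 780/53 = 1031100/53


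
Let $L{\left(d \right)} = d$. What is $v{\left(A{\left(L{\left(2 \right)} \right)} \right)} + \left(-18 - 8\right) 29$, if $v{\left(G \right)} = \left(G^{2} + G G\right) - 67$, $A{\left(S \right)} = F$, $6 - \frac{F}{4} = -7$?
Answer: $4587$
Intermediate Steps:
$F = 52$ ($F = 24 - -28 = 24 + 28 = 52$)
$A{\left(S \right)} = 52$
$v{\left(G \right)} = -67 + 2 G^{2}$ ($v{\left(G \right)} = \left(G^{2} + G^{2}\right) - 67 = 2 G^{2} - 67 = -67 + 2 G^{2}$)
$v{\left(A{\left(L{\left(2 \right)} \right)} \right)} + \left(-18 - 8\right) 29 = \left(-67 + 2 \cdot 52^{2}\right) + \left(-18 - 8\right) 29 = \left(-67 + 2 \cdot 2704\right) - 754 = \left(-67 + 5408\right) - 754 = 5341 - 754 = 4587$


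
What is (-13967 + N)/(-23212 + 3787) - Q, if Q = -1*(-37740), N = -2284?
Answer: -244361083/6475 ≈ -37739.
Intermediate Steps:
Q = 37740
(-13967 + N)/(-23212 + 3787) - Q = (-13967 - 2284)/(-23212 + 3787) - 1*37740 = -16251/(-19425) - 37740 = -16251*(-1/19425) - 37740 = 5417/6475 - 37740 = -244361083/6475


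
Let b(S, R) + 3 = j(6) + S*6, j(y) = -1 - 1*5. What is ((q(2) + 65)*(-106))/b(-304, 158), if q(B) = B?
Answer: 7102/1833 ≈ 3.8745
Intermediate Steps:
j(y) = -6 (j(y) = -1 - 5 = -6)
b(S, R) = -9 + 6*S (b(S, R) = -3 + (-6 + S*6) = -3 + (-6 + 6*S) = -9 + 6*S)
((q(2) + 65)*(-106))/b(-304, 158) = ((2 + 65)*(-106))/(-9 + 6*(-304)) = (67*(-106))/(-9 - 1824) = -7102/(-1833) = -7102*(-1/1833) = 7102/1833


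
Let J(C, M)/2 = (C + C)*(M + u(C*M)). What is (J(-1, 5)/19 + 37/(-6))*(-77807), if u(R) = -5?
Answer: 2878859/6 ≈ 4.7981e+5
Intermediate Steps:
J(C, M) = 4*C*(-5 + M) (J(C, M) = 2*((C + C)*(M - 5)) = 2*((2*C)*(-5 + M)) = 2*(2*C*(-5 + M)) = 4*C*(-5 + M))
(J(-1, 5)/19 + 37/(-6))*(-77807) = ((4*(-1)*(-5 + 5))/19 + 37/(-6))*(-77807) = ((4*(-1)*0)*(1/19) + 37*(-1/6))*(-77807) = (0*(1/19) - 37/6)*(-77807) = (0 - 37/6)*(-77807) = -37/6*(-77807) = 2878859/6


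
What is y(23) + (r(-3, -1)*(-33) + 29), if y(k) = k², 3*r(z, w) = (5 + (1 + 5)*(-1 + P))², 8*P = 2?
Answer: 2221/4 ≈ 555.25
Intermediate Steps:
P = ¼ (P = (⅛)*2 = ¼ ≈ 0.25000)
r(z, w) = 1/12 (r(z, w) = (5 + (1 + 5)*(-1 + ¼))²/3 = (5 + 6*(-¾))²/3 = (5 - 9/2)²/3 = (½)²/3 = (⅓)*(¼) = 1/12)
y(23) + (r(-3, -1)*(-33) + 29) = 23² + ((1/12)*(-33) + 29) = 529 + (-11/4 + 29) = 529 + 105/4 = 2221/4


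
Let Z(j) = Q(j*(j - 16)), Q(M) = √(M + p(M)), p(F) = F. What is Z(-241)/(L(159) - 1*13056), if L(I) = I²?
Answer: √123874/12225 ≈ 0.028790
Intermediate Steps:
Q(M) = √2*√M (Q(M) = √(M + M) = √(2*M) = √2*√M)
Z(j) = √2*√(j*(-16 + j)) (Z(j) = √2*√(j*(j - 16)) = √2*√(j*(-16 + j)))
Z(-241)/(L(159) - 1*13056) = (√2*√(-241*(-16 - 241)))/(159² - 1*13056) = (√2*√(-241*(-257)))/(25281 - 13056) = (√2*√61937)/12225 = √123874*(1/12225) = √123874/12225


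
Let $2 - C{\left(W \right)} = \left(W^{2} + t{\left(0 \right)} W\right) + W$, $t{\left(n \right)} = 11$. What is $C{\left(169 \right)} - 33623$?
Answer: $-64210$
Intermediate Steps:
$C{\left(W \right)} = 2 - W^{2} - 12 W$ ($C{\left(W \right)} = 2 - \left(\left(W^{2} + 11 W\right) + W\right) = 2 - \left(W^{2} + 12 W\right) = 2 - W^{2} - 12 W$)
$C{\left(169 \right)} - 33623 = \left(2 - 169^{2} - 2028\right) - 33623 = \left(2 - 28561 - 2028\right) - 33623 = -30587 - 33623 = -64210$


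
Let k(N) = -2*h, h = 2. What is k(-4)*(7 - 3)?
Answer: -16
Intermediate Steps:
k(N) = -4 (k(N) = -2*2 = -4)
k(-4)*(7 - 3) = -4*(7 - 3) = -4*4 = -16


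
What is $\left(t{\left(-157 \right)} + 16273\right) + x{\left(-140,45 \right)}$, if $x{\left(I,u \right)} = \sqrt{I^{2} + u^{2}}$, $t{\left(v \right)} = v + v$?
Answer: $15959 + 5 \sqrt{865} \approx 16106.0$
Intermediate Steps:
$t{\left(v \right)} = 2 v$
$\left(t{\left(-157 \right)} + 16273\right) + x{\left(-140,45 \right)} = \left(2 \left(-157\right) + 16273\right) + \sqrt{\left(-140\right)^{2} + 45^{2}} = \left(-314 + 16273\right) + \sqrt{19600 + 2025} = 15959 + \sqrt{21625} = 15959 + 5 \sqrt{865}$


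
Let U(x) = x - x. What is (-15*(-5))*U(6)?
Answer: 0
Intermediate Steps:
U(x) = 0
(-15*(-5))*U(6) = -15*(-5)*0 = 75*0 = 0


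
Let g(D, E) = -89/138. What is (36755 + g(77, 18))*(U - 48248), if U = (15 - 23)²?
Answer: -122197057292/69 ≈ -1.7710e+9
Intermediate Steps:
U = 64 (U = (-8)² = 64)
g(D, E) = -89/138 (g(D, E) = -89*1/138 = -89/138)
(36755 + g(77, 18))*(U - 48248) = (36755 - 89/138)*(64 - 48248) = (5072101/138)*(-48184) = -122197057292/69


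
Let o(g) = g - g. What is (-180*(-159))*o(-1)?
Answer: 0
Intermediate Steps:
o(g) = 0
(-180*(-159))*o(-1) = -180*(-159)*0 = 28620*0 = 0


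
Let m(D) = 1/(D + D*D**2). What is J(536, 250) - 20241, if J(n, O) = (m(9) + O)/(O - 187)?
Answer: -940900553/46494 ≈ -20237.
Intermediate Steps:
m(D) = 1/(D + D**3)
J(n, O) = (1/738 + O)/(-187 + O) (J(n, O) = (1/(9 + 9**3) + O)/(O - 187) = (1/(9 + 729) + O)/(-187 + O) = (1/738 + O)/(-187 + O))
J(536, 250) - 20241 = (1/738 + 250)/(-187 + 250) - 20241 = (184501/738)/63 - 20241 = (1/63)*(184501/738) - 20241 = 184501/46494 - 20241 = -940900553/46494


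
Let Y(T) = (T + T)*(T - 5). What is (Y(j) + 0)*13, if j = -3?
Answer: 624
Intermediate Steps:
Y(T) = 2*T*(-5 + T) (Y(T) = (2*T)*(-5 + T) = 2*T*(-5 + T))
(Y(j) + 0)*13 = (2*(-3)*(-5 - 3) + 0)*13 = (2*(-3)*(-8) + 0)*13 = (48 + 0)*13 = 48*13 = 624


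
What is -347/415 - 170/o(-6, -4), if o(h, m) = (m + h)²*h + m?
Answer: -69519/125330 ≈ -0.55469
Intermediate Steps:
o(h, m) = m + h*(h + m)² (o(h, m) = (h + m)²*h + m = h*(h + m)² + m = m + h*(h + m)²)
-347/415 - 170/o(-6, -4) = -347/415 - 170/(-4 - 6*(-6 - 4)²) = -347*1/415 - 170/(-4 - 6*(-10)²) = -347/415 - 170/(-4 - 6*100) = -347/415 - 170/(-4 - 600) = -347/415 - 170/(-604) = -347/415 - 170*(-1/604) = -347/415 + 85/302 = -69519/125330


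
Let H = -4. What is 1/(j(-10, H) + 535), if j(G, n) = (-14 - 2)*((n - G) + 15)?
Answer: 1/199 ≈ 0.0050251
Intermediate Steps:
j(G, n) = -240 - 16*n + 16*G (j(G, n) = -16*(15 + n - G) = -240 - 16*n + 16*G)
1/(j(-10, H) + 535) = 1/((-240 - 16*(-4) + 16*(-10)) + 535) = 1/((-240 + 64 - 160) + 535) = 1/(-336 + 535) = 1/199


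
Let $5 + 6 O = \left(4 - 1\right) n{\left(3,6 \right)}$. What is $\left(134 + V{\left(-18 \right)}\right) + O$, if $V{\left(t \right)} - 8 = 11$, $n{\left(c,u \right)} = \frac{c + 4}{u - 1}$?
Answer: $\frac{2293}{15} \approx 152.87$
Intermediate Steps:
$n{\left(c,u \right)} = \frac{4 + c}{-1 + u}$
$V{\left(t \right)} = 19$ ($V{\left(t \right)} = 8 + 11 = 19$)
$O = - \frac{2}{15}$ ($O = - \frac{5}{6} + \frac{\left(4 - 1\right) \frac{4 + 3}{-1 + 6}}{6} = - \frac{5}{6} + \frac{3 \cdot \frac{1}{5} \cdot 7}{6} = - \frac{5}{6} + \frac{3 \cdot \frac{7}{5}}{6} = - \frac{5}{6} + \frac{1}{6} \cdot \frac{21}{5} = - \frac{5}{6} + \frac{7}{10} = - \frac{2}{15} \approx -0.13333$)
$\left(134 + V{\left(-18 \right)}\right) + O = \left(134 + 19\right) - \frac{2}{15} = 153 - \frac{2}{15} = \frac{2293}{15}$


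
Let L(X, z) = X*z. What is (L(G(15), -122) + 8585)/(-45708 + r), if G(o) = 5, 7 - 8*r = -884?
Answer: -63800/364773 ≈ -0.17490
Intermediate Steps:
r = 891/8 (r = 7/8 - ⅛*(-884) = 7/8 + 221/2 = 891/8 ≈ 111.38)
(L(G(15), -122) + 8585)/(-45708 + r) = (5*(-122) + 8585)/(-45708 + 891/8) = (-610 + 8585)/(-364773/8) = 7975*(-8/364773) = -63800/364773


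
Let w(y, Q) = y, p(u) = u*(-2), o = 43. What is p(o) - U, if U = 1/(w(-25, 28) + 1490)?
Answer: -125991/1465 ≈ -86.001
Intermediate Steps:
p(u) = -2*u
U = 1/1465 (U = 1/(-25 + 1490) = 1/1465 ≈ 0.00068259)
p(o) - U = -2*43 - 1*1/1465 = -86 - 1/1465 = -125991/1465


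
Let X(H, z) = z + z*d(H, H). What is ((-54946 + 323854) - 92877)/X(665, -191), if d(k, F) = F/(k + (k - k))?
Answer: -176031/382 ≈ -460.81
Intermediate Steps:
d(k, F) = F/k (d(k, F) = F/(k + 0) = F/k)
X(H, z) = 2*z (X(H, z) = z + z*(H/H) = z + z*1 = z + z = 2*z)
((-54946 + 323854) - 92877)/X(665, -191) = ((-54946 + 323854) - 92877)/((2*(-191))) = (268908 - 92877)/(-382) = 176031*(-1/382) = -176031/382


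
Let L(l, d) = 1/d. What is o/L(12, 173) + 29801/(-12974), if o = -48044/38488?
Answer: -6811364686/31208957 ≈ -218.25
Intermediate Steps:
o = -12011/9622 (o = -48044*1/38488 = -12011/9622 ≈ -1.2483)
o/L(12, 173) + 29801/(-12974) = -12011/(9622*(1/173)) + 29801/(-12974) = -12011/(9622*1/173) + 29801*(-1/12974) = -12011/9622*173 - 29801/12974 = -2077903/9622 - 29801/12974 = -6811364686/31208957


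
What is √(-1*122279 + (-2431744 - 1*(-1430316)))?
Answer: I*√1123707 ≈ 1060.1*I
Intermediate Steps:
√(-1*122279 + (-2431744 - 1*(-1430316))) = √(-122279 + (-2431744 + 1430316)) = √(-122279 - 1001428) = √(-1123707) = I*√1123707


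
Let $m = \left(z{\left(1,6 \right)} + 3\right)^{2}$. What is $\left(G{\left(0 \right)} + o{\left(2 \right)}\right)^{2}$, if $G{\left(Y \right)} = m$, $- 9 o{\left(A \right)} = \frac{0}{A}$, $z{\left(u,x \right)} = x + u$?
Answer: $10000$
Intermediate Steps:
$z{\left(u,x \right)} = u + x$
$m = 100$ ($m = \left(\left(1 + 6\right) + 3\right)^{2} = \left(7 + 3\right)^{2} = 10^{2} = 100$)
$o{\left(A \right)} = 0$ ($o{\left(A \right)} = - \frac{0 \frac{1}{A}}{9} = \left(- \frac{1}{9}\right) 0 = 0$)
$G{\left(Y \right)} = 100$
$\left(G{\left(0 \right)} + o{\left(2 \right)}\right)^{2} = \left(100 + 0\right)^{2} = 100^{2} = 10000$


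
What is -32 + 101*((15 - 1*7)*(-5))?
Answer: -4072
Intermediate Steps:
-32 + 101*((15 - 1*7)*(-5)) = -32 + 101*((15 - 7)*(-5)) = -32 + 101*(8*(-5)) = -32 + 101*(-40) = -32 - 4040 = -4072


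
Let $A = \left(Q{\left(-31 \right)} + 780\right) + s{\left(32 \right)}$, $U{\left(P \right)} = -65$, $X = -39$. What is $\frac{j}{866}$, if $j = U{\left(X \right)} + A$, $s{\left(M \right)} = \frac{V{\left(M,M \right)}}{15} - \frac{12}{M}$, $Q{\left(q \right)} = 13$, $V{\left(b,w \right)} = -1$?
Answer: $\frac{87307}{103920} \approx 0.84014$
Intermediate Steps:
$s{\left(M \right)} = - \frac{1}{15} - \frac{12}{M}$
$A = \frac{95107}{120}$ ($A = \left(13 + 780\right) + \frac{-180 - 32}{15 \cdot 32} = 793 + \frac{1}{15} \cdot \frac{1}{32} \left(-180 - 32\right) = 793 + \frac{1}{15} \cdot \frac{1}{32} \left(-212\right) = 793 - \frac{53}{120} = \frac{95107}{120} \approx 792.56$)
$j = \frac{87307}{120}$ ($j = -65 + \frac{95107}{120} = \frac{87307}{120} \approx 727.56$)
$\frac{j}{866} = \frac{87307}{120 \cdot 866} = \frac{87307}{120} \cdot \frac{1}{866} = \frac{87307}{103920}$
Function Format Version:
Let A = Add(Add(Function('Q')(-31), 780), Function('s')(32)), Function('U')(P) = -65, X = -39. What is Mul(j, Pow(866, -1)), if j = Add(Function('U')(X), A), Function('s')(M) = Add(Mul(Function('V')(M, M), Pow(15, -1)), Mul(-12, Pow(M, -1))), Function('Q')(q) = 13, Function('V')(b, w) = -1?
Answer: Rational(87307, 103920) ≈ 0.84014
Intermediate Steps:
Function('s')(M) = Add(Rational(-1, 15), Mul(-12, Pow(M, -1))) (Function('s')(M) = Add(Mul(-1, Pow(15, -1)), Mul(-12, Pow(M, -1))) = Add(Mul(-1, Rational(1, 15)), Mul(-12, Pow(M, -1))) = Add(Rational(-1, 15), Mul(-12, Pow(M, -1))))
A = Rational(95107, 120) (A = Add(Add(13, 780), Mul(Rational(1, 15), Pow(32, -1), Add(-180, Mul(-1, 32)))) = Add(793, Mul(Rational(1, 15), Rational(1, 32), Add(-180, -32))) = Add(793, Mul(Rational(1, 15), Rational(1, 32), -212)) = Add(793, Rational(-53, 120)) = Rational(95107, 120) ≈ 792.56)
j = Rational(87307, 120) (j = Add(-65, Rational(95107, 120)) = Rational(87307, 120) ≈ 727.56)
Mul(j, Pow(866, -1)) = Mul(Rational(87307, 120), Pow(866, -1)) = Mul(Rational(87307, 120), Rational(1, 866)) = Rational(87307, 103920)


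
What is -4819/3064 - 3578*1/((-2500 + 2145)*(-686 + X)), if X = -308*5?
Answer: -1909540681/1210632360 ≈ -1.5773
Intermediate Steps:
X = -1540
-4819/3064 - 3578*1/((-2500 + 2145)*(-686 + X)) = -4819/3064 - 3578*1/((-2500 + 2145)*(-686 - 1540)) = -4819*1/3064 - 3578/((-2226*(-355))) = -4819/3064 - 3578/790230 = -4819/3064 - 3578*1/790230 = -4819/3064 - 1789/395115 = -1909540681/1210632360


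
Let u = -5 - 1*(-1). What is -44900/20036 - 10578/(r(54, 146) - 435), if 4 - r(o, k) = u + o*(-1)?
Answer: 48798277/1868357 ≈ 26.118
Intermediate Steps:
u = -4 (u = -5 + 1 = -4)
r(o, k) = 8 + o (r(o, k) = 4 - (-4 + o*(-1)) = 4 - (-4 - o) = 4 + (4 + o) = 8 + o)
-44900/20036 - 10578/(r(54, 146) - 435) = -44900/20036 - 10578/((8 + 54) - 435) = -44900*1/20036 - 10578/(62 - 435) = -11225/5009 - 10578/(-373) = -11225/5009 - 10578*(-1/373) = -11225/5009 + 10578/373 = 48798277/1868357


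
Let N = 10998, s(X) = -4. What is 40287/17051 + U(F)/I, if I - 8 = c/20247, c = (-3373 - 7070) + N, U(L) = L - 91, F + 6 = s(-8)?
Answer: -9440168300/923772027 ≈ -10.219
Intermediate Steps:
F = -10 (F = -6 - 4 = -10)
U(L) = -91 + L
c = 555 (c = (-3373 - 7070) + 10998 = -10443 + 10998 = 555)
I = 54177/6749 (I = 8 + 555/20247 = 8 + 555*(1/20247) = 8 + 185/6749 = 54177/6749 ≈ 8.0274)
40287/17051 + U(F)/I = 40287/17051 + (-91 - 10)/(54177/6749) = 40287*(1/17051) - 101*6749/54177 = 40287/17051 - 681649/54177 = -9440168300/923772027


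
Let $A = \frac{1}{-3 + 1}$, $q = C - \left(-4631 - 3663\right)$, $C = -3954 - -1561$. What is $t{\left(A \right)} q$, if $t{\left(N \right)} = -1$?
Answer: $-5901$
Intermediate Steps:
$C = -2393$ ($C = -3954 + 1561 = -2393$)
$q = 5901$ ($q = -2393 - \left(-4631 - 3663\right) = -2393 - -8294 = -2393 + 8294 = 5901$)
$A = - \frac{1}{2}$ ($A = \frac{1}{-2} = - \frac{1}{2} \approx -0.5$)
$t{\left(A \right)} q = \left(-1\right) 5901 = -5901$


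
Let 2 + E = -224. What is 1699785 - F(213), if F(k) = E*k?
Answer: 1747923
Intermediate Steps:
E = -226 (E = -2 - 224 = -226)
F(k) = -226*k
1699785 - F(213) = 1699785 - (-226)*213 = 1699785 - 1*(-48138) = 1699785 + 48138 = 1747923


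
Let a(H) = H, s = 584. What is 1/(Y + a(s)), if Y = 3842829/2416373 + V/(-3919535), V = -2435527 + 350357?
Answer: 1894211709311/1110239768488209 ≈ 0.0017061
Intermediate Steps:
V = -2085170
Y = 4020130250585/1894211709311 (Y = 3842829/2416373 - 2085170/(-3919535) = 3842829*(1/2416373) - 2085170*(-1/3919535) = 3842829/2416373 + 417034/783907 = 4020130250585/1894211709311 ≈ 2.1223)
1/(Y + a(s)) = 1/(4020130250585/1894211709311 + 584) = 1/(1110239768488209/1894211709311) = 1894211709311/1110239768488209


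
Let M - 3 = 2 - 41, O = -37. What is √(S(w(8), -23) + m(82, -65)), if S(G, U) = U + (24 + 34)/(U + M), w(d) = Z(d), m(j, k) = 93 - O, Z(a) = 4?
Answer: 3*√41005/59 ≈ 10.296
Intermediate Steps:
m(j, k) = 130 (m(j, k) = 93 - 1*(-37) = 93 + 37 = 130)
w(d) = 4
M = -36 (M = 3 + (2 - 41) = 3 - 39 = -36)
S(G, U) = U + 58/(-36 + U) (S(G, U) = U + (24 + 34)/(U - 36) = U + 58/(-36 + U))
√(S(w(8), -23) + m(82, -65)) = √((58 + (-23)² - 36*(-23))/(-36 - 23) + 130) = √((58 + 529 + 828)/(-59) + 130) = √(-1/59*1415 + 130) = √(-1415/59 + 130) = √(6255/59) = 3*√41005/59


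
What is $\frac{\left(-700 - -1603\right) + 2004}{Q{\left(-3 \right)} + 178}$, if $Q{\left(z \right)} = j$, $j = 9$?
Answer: $\frac{171}{11} \approx 15.545$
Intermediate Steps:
$Q{\left(z \right)} = 9$
$\frac{\left(-700 - -1603\right) + 2004}{Q{\left(-3 \right)} + 178} = \frac{\left(-700 - -1603\right) + 2004}{9 + 178} = \frac{\left(-700 + 1603\right) + 2004}{187} = \left(903 + 2004\right) \frac{1}{187} = 2907 \cdot \frac{1}{187} = \frac{171}{11}$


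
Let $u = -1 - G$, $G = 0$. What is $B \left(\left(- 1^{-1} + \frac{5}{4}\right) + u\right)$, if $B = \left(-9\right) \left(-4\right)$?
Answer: $-27$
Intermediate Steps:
$u = -1$ ($u = -1 - 0 = -1 + 0 = -1$)
$B = 36$
$B \left(\left(- 1^{-1} + \frac{5}{4}\right) + u\right) = 36 \left(\left(- 1^{-1} + \frac{5}{4}\right) - 1\right) = 36 \left(\left(\left(-1\right) 1 + 5 \cdot \frac{1}{4}\right) - 1\right) = 36 \left(\left(-1 + \frac{5}{4}\right) - 1\right) = 36 \left(\frac{1}{4} - 1\right) = 36 \left(- \frac{3}{4}\right) = -27$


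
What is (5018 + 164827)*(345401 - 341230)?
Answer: 708423495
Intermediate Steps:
(5018 + 164827)*(345401 - 341230) = 169845*4171 = 708423495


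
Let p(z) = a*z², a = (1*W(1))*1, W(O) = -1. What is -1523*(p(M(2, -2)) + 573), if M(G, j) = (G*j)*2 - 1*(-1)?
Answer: -798052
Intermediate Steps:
M(G, j) = 1 + 2*G*j (M(G, j) = 2*G*j + 1 = 1 + 2*G*j)
a = -1 (a = (1*(-1))*1 = -1*1 = -1)
p(z) = -z²
-1523*(p(M(2, -2)) + 573) = -1523*(-(1 + 2*2*(-2))² + 573) = -1523*(-(1 - 8)² + 573) = -1523*(-1*(-7)² + 573) = -1523*(-1*49 + 573) = -1523*(-49 + 573) = -1523*524 = -798052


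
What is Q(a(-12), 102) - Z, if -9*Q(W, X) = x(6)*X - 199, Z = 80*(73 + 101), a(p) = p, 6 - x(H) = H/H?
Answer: -125591/9 ≈ -13955.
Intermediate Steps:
x(H) = 5 (x(H) = 6 - H/H = 6 - 1*1 = 6 - 1 = 5)
Z = 13920 (Z = 80*174 = 13920)
Q(W, X) = 199/9 - 5*X/9 (Q(W, X) = -(5*X - 199)/9 = -(-199 + 5*X)/9 = 199/9 - 5*X/9)
Q(a(-12), 102) - Z = (199/9 - 5/9*102) - 1*13920 = (199/9 - 170/3) - 13920 = -311/9 - 13920 = -125591/9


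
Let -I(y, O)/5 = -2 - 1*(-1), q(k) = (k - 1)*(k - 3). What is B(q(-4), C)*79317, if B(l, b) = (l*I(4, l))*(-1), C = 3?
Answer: -13880475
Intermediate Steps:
q(k) = (-1 + k)*(-3 + k)
I(y, O) = 5 (I(y, O) = -5*(-2 - 1*(-1)) = -5*(-2 + 1) = -5*(-1) = 5)
B(l, b) = -5*l (B(l, b) = (l*5)*(-1) = (5*l)*(-1) = -5*l)
B(q(-4), C)*79317 = -5*(3 + (-4)² - 4*(-4))*79317 = -5*(3 + 16 + 16)*79317 = -5*35*79317 = -175*79317 = -13880475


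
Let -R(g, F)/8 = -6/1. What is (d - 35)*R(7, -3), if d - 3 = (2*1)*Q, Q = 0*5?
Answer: -1536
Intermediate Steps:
Q = 0
R(g, F) = 48 (R(g, F) = -(-48)/1 = -(-48) = -8*(-6) = 48)
d = 3 (d = 3 + (2*1)*0 = 3 + 2*0 = 3 + 0 = 3)
(d - 35)*R(7, -3) = (3 - 35)*48 = -32*48 = -1536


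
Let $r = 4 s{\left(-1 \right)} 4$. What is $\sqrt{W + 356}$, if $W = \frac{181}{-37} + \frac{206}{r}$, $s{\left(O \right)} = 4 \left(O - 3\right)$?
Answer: $\frac{\sqrt{122768738}}{592} \approx 18.716$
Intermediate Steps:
$s{\left(O \right)} = -12 + 4 O$ ($s{\left(O \right)} = 4 \left(-3 + O\right) = -12 + 4 O$)
$r = -256$ ($r = 4 \left(-12 + 4 \left(-1\right)\right) 4 = 4 \left(-12 - 4\right) 4 = 4 \left(-16\right) 4 = \left(-64\right) 4 = -256$)
$W = - \frac{26979}{4736}$ ($W = \frac{181}{-37} + \frac{206}{-256} = 181 \left(- \frac{1}{37}\right) + 206 \left(- \frac{1}{256}\right) = - \frac{181}{37} - \frac{103}{128} = - \frac{26979}{4736} \approx -5.6966$)
$\sqrt{W + 356} = \sqrt{- \frac{26979}{4736} + 356} = \sqrt{\frac{1659037}{4736}} = \frac{\sqrt{122768738}}{592}$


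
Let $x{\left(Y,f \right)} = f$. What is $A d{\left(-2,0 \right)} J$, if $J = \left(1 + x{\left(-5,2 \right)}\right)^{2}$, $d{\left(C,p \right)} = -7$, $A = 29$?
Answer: $-1827$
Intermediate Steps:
$J = 9$ ($J = \left(1 + 2\right)^{2} = 3^{2} = 9$)
$A d{\left(-2,0 \right)} J = 29 \left(-7\right) 9 = \left(-203\right) 9 = -1827$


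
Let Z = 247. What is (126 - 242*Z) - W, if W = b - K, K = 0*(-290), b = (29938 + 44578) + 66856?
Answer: -201020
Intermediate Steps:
b = 141372 (b = 74516 + 66856 = 141372)
K = 0
W = 141372 (W = 141372 - 1*0 = 141372 + 0 = 141372)
(126 - 242*Z) - W = (126 - 242*247) - 1*141372 = (126 - 59774) - 141372 = -59648 - 141372 = -201020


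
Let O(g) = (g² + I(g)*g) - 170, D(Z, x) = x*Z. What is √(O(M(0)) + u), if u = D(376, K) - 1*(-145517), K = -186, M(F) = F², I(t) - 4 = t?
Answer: 63*√19 ≈ 274.61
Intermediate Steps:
I(t) = 4 + t
D(Z, x) = Z*x
O(g) = -170 + g² + g*(4 + g) (O(g) = (g² + (4 + g)*g) - 170 = (g² + g*(4 + g)) - 170 = -170 + g² + g*(4 + g))
u = 75581 (u = 376*(-186) - 1*(-145517) = -69936 + 145517 = 75581)
√(O(M(0)) + u) = √((-170 + (0²)² + 0²*(4 + 0²)) + 75581) = √((-170 + 0² + 0*(4 + 0)) + 75581) = √((-170 + 0 + 0*4) + 75581) = √((-170 + 0 + 0) + 75581) = √(-170 + 75581) = √75411 = 63*√19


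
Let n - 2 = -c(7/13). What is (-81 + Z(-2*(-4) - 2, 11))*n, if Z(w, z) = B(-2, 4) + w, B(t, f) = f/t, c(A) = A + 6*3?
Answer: 16555/13 ≈ 1273.5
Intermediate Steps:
c(A) = 18 + A (c(A) = A + 18 = 18 + A)
Z(w, z) = -2 + w (Z(w, z) = 4/(-2) + w = 4*(-1/2) + w = -2 + w)
n = -215/13 (n = 2 - (18 + 7/13) = 2 - 1*241/13 = 2 - 241/13 = -215/13 ≈ -16.538)
(-81 + Z(-2*(-4) - 2, 11))*n = (-81 + (-2 + (-2*(-4) - 2)))*(-215/13) = (-81 + (-2 + (8 - 2)))*(-215/13) = (-81 + (-2 + 6))*(-215/13) = (-81 + 4)*(-215/13) = -77*(-215/13) = 16555/13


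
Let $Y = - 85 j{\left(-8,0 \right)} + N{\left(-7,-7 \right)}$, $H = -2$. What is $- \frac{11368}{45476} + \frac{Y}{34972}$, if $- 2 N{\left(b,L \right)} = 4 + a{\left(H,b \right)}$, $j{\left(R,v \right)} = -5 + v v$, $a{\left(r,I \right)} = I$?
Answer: $- \frac{189083091}{795193336} \approx -0.23778$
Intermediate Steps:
$j{\left(R,v \right)} = -5 + v^{2}$
$N{\left(b,L \right)} = -2 - \frac{b}{2}$ ($N{\left(b,L \right)} = - \frac{4 + b}{2} = -2 - \frac{b}{2}$)
$Y = \frac{853}{2}$ ($Y = - 85 \left(-5 + 0^{2}\right) - - \frac{3}{2} = - 85 \left(-5 + 0\right) + \left(-2 + \frac{7}{2}\right) = \left(-85\right) \left(-5\right) + \frac{3}{2} = 425 + \frac{3}{2} = \frac{853}{2} \approx 426.5$)
$- \frac{11368}{45476} + \frac{Y}{34972} = - \frac{11368}{45476} + \frac{853}{2 \cdot 34972} = \left(-11368\right) \frac{1}{45476} + \frac{853}{2} \cdot \frac{1}{34972} = - \frac{2842}{11369} + \frac{853}{69944} = - \frac{189083091}{795193336}$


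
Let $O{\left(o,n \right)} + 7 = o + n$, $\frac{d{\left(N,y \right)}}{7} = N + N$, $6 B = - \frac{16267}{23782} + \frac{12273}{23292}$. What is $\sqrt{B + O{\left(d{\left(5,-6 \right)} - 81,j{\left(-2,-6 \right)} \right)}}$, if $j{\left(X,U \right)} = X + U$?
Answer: $\frac{i \sqrt{221828966742356578}}{92321724} \approx 5.1016 i$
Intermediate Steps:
$B = - \frac{14502413}{553930344}$ ($B = \frac{- \frac{16267}{23782} + \frac{12273}{23292}}{6} = \frac{\left(-16267\right) \frac{1}{23782} + 12273 \cdot \frac{1}{23292}}{6} = \frac{- \frac{16267}{23782} + \frac{4091}{7764}}{6} = \frac{1}{6} \left(- \frac{14502413}{92321724}\right) = - \frac{14502413}{553930344} \approx -0.026181$)
$d{\left(N,y \right)} = 14 N$ ($d{\left(N,y \right)} = 7 \left(N + N\right) = 7 \cdot 2 N = 14 N$)
$j{\left(X,U \right)} = U + X$
$O{\left(o,n \right)} = -7 + n + o$ ($O{\left(o,n \right)} = -7 + \left(o + n\right) = -7 + \left(n + o\right) = -7 + n + o$)
$\sqrt{B + O{\left(d{\left(5,-6 \right)} - 81,j{\left(-2,-6 \right)} \right)}} = \sqrt{- \frac{14502413}{553930344} - 26} = \sqrt{- \frac{14416691357}{553930344}} = \frac{i \sqrt{221828966742356578}}{92321724}$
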